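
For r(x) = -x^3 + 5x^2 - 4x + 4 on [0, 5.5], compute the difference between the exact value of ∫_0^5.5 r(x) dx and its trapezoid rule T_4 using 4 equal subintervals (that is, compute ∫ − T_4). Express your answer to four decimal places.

Exact integral: ∫_0^5.5 r(x) dx ≈ 10.026042.
T_4 ≈ 4.393555.
Error ≈ 10.026042 − 4.393555 ≈ 5.6325.

5.6325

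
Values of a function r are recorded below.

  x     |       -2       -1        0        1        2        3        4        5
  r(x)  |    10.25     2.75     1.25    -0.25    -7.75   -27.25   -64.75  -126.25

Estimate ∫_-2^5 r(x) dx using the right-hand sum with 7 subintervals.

-222.25

Δx = 1.
Sum = 1·[2.75 + 1.25 + (-0.25) + (-7.75) + (-27.25) + (-64.75) + (-126.25)] = -222.25.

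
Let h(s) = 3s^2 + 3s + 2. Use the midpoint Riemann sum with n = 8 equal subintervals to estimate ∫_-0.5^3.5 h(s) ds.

68.75

Δs = (3.5 − (-0.5))/8 = 0.5.
Midpoints: -0.25, 0.25, 0.75, 1.25, 1.75, 2.25, 2.75, 3.25.
h(-0.25) = 1.4375, h(0.25) = 2.9375, h(0.75) = 5.9375, h(1.25) = 10.4375, h(1.75) = 16.4375, h(2.25) = 23.9375, h(2.75) = 32.9375, h(3.25) = 43.4375.
Sum = Δs · [h(-0.25) + h(0.25) + h(0.75) + ...].
Sum = 68.75.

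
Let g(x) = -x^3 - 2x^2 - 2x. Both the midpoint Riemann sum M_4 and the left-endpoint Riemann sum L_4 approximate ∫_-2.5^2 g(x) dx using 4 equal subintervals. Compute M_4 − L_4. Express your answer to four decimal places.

-14.0405

M_4 ≈ -7.141113.
L_4 ≈ 6.899414.
M_4 − L_4 ≈ -14.0405.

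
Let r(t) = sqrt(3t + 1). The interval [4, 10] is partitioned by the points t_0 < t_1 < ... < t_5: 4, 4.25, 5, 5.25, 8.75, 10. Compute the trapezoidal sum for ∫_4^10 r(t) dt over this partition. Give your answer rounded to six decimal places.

27.856228

Subinterval widths: 0.25, 0.75, 0.25, 3.5, 1.25.
r(4) ≈ 3.605551, r(4.25) ≈ 3.708099, r(5) ≈ 4.000000, r(5.25) ≈ 4.092676, r(8.75) ≈ 5.220153, r(10) ≈ 5.567764.
On each subinterval the trapezoid contributes (Δt_i/2)·[r(t_{i-1}) + r(t_i)].
Sum ≈ 27.856228.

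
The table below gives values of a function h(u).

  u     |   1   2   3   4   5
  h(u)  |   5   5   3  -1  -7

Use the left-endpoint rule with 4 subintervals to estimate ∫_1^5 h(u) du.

12

Δu = 1.
Sum = 1·[5 + 5 + 3 + (-1)] = 12.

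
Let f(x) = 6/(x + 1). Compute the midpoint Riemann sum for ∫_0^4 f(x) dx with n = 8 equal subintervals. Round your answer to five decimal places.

9.59907

Δx = (4 − 0)/8 = 0.5.
Midpoints: 0.25, 0.75, 1.25, 1.75, 2.25, 2.75, 3.25, 3.75.
f(0.25) = 4.8, f(0.75) = 24/7, f(1.25) = 8/3, f(1.75) = 24/11, f(2.25) = 24/13, f(2.75) = 1.6, f(3.25) = 24/17, f(3.75) = 24/19.
Sum = Δx · [f(0.25) + f(0.75) + f(1.25) + ...].
Sum ≈ 9.59907.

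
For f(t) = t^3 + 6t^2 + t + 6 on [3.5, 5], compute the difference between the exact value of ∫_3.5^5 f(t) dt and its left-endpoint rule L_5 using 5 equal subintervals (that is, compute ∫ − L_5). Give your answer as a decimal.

Exact integral: ∫_3.5^5 f(t) dt = 298.359375.
L_5 = 274.7625.
Error = 298.359375 − 274.7625 = 23.596875.

23.596875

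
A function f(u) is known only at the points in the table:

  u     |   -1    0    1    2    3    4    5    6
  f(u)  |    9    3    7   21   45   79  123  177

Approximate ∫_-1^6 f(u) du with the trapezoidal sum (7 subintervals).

371

Δu = 1.
T_7 = (1/2)·[9 + 2·3 + 2·7 + 2·21 + 2·45 + 2·79 + 2·123 + 177] = 371.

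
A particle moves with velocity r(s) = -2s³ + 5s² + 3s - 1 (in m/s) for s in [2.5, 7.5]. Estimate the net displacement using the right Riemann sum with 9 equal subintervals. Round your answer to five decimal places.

-973.93004

Δs = (7.5 − 2.5)/9 = 5/9.
Right endpoints: 55/18, 65/18, 25/6, 85/18, 95/18, 35/6, 115/18, 125/18, 7.5.
r(55/18) = -1609/729, r(65/18) = -27913/1458, r(25/6) = -1252/27, r(85/18) = -125303/1458, r(95/18) = -101999/729, r(35/6) = -11359/54, r(115/18) = -218194/729, r(125/18) = -596083/1458, r(7.5) = -541.
Sum = Δs · [r(55/18) + r(65/18) + r(25/6) + ...].
Sum ≈ -973.93004.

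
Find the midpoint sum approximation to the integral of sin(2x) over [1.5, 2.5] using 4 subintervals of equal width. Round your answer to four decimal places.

Δx = (2.5 − 1.5)/4 = 0.25.
Midpoints: 1.625, 1.875, 2.125, 2.375.
f(1.625) ≈ -0.1082, f(1.875) ≈ -0.5716, f(2.125) ≈ -0.8950, f(2.375) ≈ -0.9993.
Sum = Δx · [f(1.625) + f(1.875) + f(2.125) + f(2.375)].
Sum ≈ -0.6435.

-0.6435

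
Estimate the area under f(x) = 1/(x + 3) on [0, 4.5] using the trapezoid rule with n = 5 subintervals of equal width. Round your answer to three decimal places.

Δx = (4.5 − 0)/5 = 0.9.
f(0) = 1/3, f(0.9) = 10/39, f(1.8) = 5/24, f(2.7) = 10/57, f(3.6) = 5/33, f(4.5) = 2/15.
T_5 = (Δx/2)·[f(x_0) + 2f(x_1) + ... + 2f(x_{4}) + f(x_5)].
Sum ≈ 0.923.

0.923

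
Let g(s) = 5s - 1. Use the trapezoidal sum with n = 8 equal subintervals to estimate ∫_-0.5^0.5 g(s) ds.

-1

Δs = (0.5 − (-0.5))/8 = 0.125.
g(-0.5) = -3.5, g(-0.375) = -2.875, g(-0.25) = -2.25, g(-0.125) = -1.625, g(0) = -1, g(0.125) = -0.375, g(0.25) = 0.25, g(0.375) = 0.875, g(0.5) = 1.5.
T_8 = (Δs/2)·[g(s_0) + 2g(s_1) + ... + 2g(s_{7}) + g(s_8)].
Sum = -1.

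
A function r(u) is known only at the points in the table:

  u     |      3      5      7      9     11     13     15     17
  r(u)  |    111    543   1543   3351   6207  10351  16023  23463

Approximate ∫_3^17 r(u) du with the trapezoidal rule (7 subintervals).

Δu = 2.
T_7 = (2/2)·[111 + 2·543 + 2·1543 + 2·3351 + 2·6207 + 2·10351 + 2·16023 + 23463] = 99610.

99610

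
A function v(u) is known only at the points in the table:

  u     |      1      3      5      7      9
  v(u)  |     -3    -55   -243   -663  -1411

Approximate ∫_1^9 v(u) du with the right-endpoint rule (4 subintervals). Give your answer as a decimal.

Δu = 2.
Sum = 2·[(-55) + (-243) + (-663) + (-1411)] = -4744.

-4744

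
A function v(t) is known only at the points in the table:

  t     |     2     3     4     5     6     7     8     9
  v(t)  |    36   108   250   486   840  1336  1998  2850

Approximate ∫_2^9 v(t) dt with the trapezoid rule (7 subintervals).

Δt = 1.
T_7 = (1/2)·[36 + 2·108 + 2·250 + 2·486 + 2·840 + 2·1336 + 2·1998 + 2850] = 6461.

6461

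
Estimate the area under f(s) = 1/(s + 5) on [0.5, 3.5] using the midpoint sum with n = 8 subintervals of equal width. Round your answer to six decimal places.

0.435206

Δs = (3.5 − 0.5)/8 = 0.375.
Midpoints: 0.6875, 1.0625, 1.4375, 1.8125, 2.1875, 2.5625, 2.9375, 3.3125.
f(0.6875) = 16/91, f(1.0625) = 16/97, f(1.4375) = 16/103, f(1.8125) = 16/109, f(2.1875) = 16/115, f(2.5625) = 16/121, f(2.9375) = 16/127, f(3.3125) = 16/133.
Sum = Δs · [f(0.6875) + f(1.0625) + f(1.4375) + ...].
Sum ≈ 0.435206.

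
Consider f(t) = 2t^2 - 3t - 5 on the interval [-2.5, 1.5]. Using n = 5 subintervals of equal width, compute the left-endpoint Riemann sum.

7.52

Δt = (1.5 − (-2.5))/5 = 0.8.
Left endpoints: -2.5, -1.7, -0.9, -0.1, 0.7.
f(-2.5) = 15, f(-1.7) = 5.88, f(-0.9) = -0.68, f(-0.1) = -4.68, f(0.7) = -6.12.
Sum = Δt · [f(-2.5) + f(-1.7) + f(-0.9) + f(-0.1) + f(0.7)].
Sum = 7.52.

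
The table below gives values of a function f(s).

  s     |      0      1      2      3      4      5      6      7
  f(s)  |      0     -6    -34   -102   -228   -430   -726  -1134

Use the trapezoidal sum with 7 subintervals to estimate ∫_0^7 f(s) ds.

Δs = 1.
T_7 = (1/2)·[0 + 2·(-6) + 2·(-34) + 2·(-102) + 2·(-228) + 2·(-430) + 2·(-726) + (-1134)] = -2093.

-2093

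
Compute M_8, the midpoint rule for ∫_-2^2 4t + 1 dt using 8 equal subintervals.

Δt = (2 − (-2))/8 = 0.5.
Midpoints: -1.75, -1.25, -0.75, -0.25, 0.25, 0.75, 1.25, 1.75.
f(-1.75) = -6, f(-1.25) = -4, f(-0.75) = -2, f(-0.25) = 0, f(0.25) = 2, f(0.75) = 4, f(1.25) = 6, f(1.75) = 8.
Sum = Δt · [f(-1.75) + f(-1.25) + f(-0.75) + ...].
Sum = 4.

4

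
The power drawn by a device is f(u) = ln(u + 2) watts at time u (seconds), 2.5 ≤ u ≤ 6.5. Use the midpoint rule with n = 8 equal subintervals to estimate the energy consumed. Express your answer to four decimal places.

7.4233

Δu = (6.5 − 2.5)/8 = 0.5.
Midpoints: 2.75, 3.25, 3.75, 4.25, 4.75, 5.25, 5.75, 6.25.
f(2.75) ≈ 1.5581, f(3.25) ≈ 1.6582, f(3.75) ≈ 1.7492, f(4.25) ≈ 1.8326, f(4.75) ≈ 1.9095, f(5.25) ≈ 1.9810, f(5.75) ≈ 2.0477, f(6.25) ≈ 2.1102.
Sum = Δu · [f(2.75) + f(3.25) + f(3.75) + ...].
Sum ≈ 7.4233.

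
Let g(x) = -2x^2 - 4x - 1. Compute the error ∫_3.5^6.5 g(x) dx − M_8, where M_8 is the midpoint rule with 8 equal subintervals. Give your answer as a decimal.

-0.0703125

Exact integral: ∫_3.5^6.5 g(x) dx = -217.5.
M_8 = -217.4296875.
Error = -217.5 − (-217.4296875) = -0.0703125.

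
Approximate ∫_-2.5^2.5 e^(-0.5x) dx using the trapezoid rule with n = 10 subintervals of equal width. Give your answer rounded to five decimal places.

6.44101

Δx = (2.5 − (-2.5))/10 = 0.5.
f(-2.5) ≈ 3.49034, f(-2) ≈ 2.71828, f(-1.5) ≈ 2.11700, f(-1) ≈ 1.64872, f(-0.5) ≈ 1.28403, f(0) ≈ 1.00000, f(0.5) ≈ 0.77880, f(1) ≈ 0.60653, f(1.5) ≈ 0.47237, f(2) ≈ 0.36788, f(2.5) ≈ 0.28650.
T_10 = (Δx/2)·[f(x_0) + 2f(x_1) + ... + 2f(x_{9}) + f(x_10)].
Sum ≈ 6.44101.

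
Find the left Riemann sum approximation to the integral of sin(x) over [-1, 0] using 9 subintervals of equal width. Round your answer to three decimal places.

-0.506

Δx = (0 − (-1))/9 = 1/9.
Left endpoints: -1, -8/9, -7/9, -2/3, -5/9, -4/9, -1/3, -2/9, -1/9.
f(-1) ≈ -0.841, f(-8/9) ≈ -0.776, f(-7/9) ≈ -0.702, f(-2/3) ≈ -0.618, f(-5/9) ≈ -0.527, f(-4/9) ≈ -0.430, f(-1/3) ≈ -0.327, f(-2/9) ≈ -0.220, f(-1/9) ≈ -0.111.
Sum = Δx · [f(-1) + f(-8/9) + f(-7/9) + ...].
Sum ≈ -0.506.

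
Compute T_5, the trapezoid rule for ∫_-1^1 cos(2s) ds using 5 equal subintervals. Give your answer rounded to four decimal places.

0.8603

Δs = (1 − (-1))/5 = 0.4.
f(-1) ≈ -0.4161, f(-0.6) ≈ 0.3624, f(-0.2) ≈ 0.9211, f(0.2) ≈ 0.9211, f(0.6) ≈ 0.3624, f(1) ≈ -0.4161.
T_5 = (Δs/2)·[f(s_0) + 2f(s_1) + ... + 2f(s_{4}) + f(s_5)].
Sum ≈ 0.8603.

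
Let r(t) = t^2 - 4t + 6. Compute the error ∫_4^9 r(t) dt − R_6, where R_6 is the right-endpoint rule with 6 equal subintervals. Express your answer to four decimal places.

-19.3287

Exact integral: ∫_4^9 r(t) dt ≈ 121.666667.
R_6 ≈ 140.995370.
Error ≈ 121.666667 − 140.995370 ≈ -19.3287.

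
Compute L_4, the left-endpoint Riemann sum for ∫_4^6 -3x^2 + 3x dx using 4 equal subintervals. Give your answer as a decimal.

Δx = (6 − 4)/4 = 0.5.
Left endpoints: 4, 4.5, 5, 5.5.
f(4) = -36, f(4.5) = -47.25, f(5) = -60, f(5.5) = -74.25.
Sum = Δx · [f(4) + f(4.5) + f(5) + f(5.5)].
Sum = -108.75.

-108.75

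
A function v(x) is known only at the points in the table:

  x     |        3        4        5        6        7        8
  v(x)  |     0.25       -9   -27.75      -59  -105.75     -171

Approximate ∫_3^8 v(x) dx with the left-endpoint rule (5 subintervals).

-201.25

Δx = 1.
Sum = 1·[0.25 + (-9) + (-27.75) + (-59) + (-105.75)] = -201.25.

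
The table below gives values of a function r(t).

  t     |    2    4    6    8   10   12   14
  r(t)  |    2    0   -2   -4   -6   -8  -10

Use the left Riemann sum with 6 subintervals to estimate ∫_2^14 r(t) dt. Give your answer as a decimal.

-36

Δt = 2.
Sum = 2·[2 + 0 + (-2) + (-4) + (-6) + (-8)] = -36.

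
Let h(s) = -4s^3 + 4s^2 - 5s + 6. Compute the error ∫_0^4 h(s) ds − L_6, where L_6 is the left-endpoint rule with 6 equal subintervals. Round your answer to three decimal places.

-64.741

Exact integral: ∫_0^4 h(s) ds ≈ -186.66667.
L_6 ≈ -121.92593.
Error ≈ -186.66667 − (-121.92593) ≈ -64.741.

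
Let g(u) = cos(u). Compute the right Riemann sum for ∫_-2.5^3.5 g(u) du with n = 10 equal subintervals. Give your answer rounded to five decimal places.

Δu = (3.5 − (-2.5))/10 = 0.6.
Right endpoints: -1.9, -1.3, -0.7, -0.1, 0.5, 1.1, 1.7, 2.3, 2.9, 3.5.
g(-1.9) ≈ -0.32329, g(-1.3) ≈ 0.26750, g(-0.7) ≈ 0.76484, g(-0.1) ≈ 0.99500, g(0.5) ≈ 0.87758, g(1.1) ≈ 0.45360, g(1.7) ≈ -0.12884, g(2.3) ≈ -0.66628, g(2.9) ≈ -0.97096, g(3.5) ≈ -0.93646.
Sum = Δu · [g(-1.9) + g(-1.3) + g(-0.7) + ...].
Sum ≈ 0.19962.

0.19962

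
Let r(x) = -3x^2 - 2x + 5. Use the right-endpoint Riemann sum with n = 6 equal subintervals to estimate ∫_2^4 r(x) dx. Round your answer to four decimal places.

-64.7778

Δx = (4 − 2)/6 = 1/3.
Right endpoints: 7/3, 8/3, 3, 10/3, 11/3, 4.
r(7/3) = -16, r(8/3) = -65/3, r(3) = -28, r(10/3) = -35, r(11/3) = -128/3, r(4) = -51.
Sum = Δx · [r(7/3) + r(8/3) + r(3) + ...].
Sum ≈ -64.7778.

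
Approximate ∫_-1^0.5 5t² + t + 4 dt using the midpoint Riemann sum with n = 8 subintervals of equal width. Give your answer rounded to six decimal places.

7.478027

Δt = (0.5 − (-1))/8 = 0.1875.
Midpoints: -0.90625, -0.71875, -0.53125, -0.34375, -0.15625, 0.03125, 0.21875, 0.40625.
f(-0.90625) = 7373/1024, f(-0.71875) = 6005/1024, f(-0.53125) = 4997/1024, f(-0.34375) = 4349/1024, f(-0.15625) = 4061/1024, f(0.03125) = 4133/1024, f(0.21875) = 4565/1024, f(0.40625) = 5357/1024.
Sum = Δt · [f(-0.90625) + f(-0.71875) + f(-0.53125) + ...].
Sum ≈ 7.478027.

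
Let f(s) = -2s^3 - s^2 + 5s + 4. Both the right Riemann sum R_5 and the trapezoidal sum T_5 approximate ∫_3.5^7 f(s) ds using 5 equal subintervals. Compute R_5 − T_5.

-216.825

R_5 = -1345.75.
T_5 = -1128.925.
R_5 − T_5 = -216.825.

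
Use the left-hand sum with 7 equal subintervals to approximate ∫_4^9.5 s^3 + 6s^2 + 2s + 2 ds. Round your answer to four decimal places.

3168.0982

Δs = (9.5 − 4)/7 = 11/14.
Left endpoints: 4, 67/14, 39/7, 89/14, 50/7, 111/14, 61/7.
f(4) = 170, f(67/14) = 709591/2744, f(39/7) = 127709/343, f(89/14) = 1410709/2744, f(50/7) = 235586/343, f(111/14) = 2451595/2744, f(61/7) = 389927/343.
Sum = Δs · [f(4) + f(67/14) + f(39/7) + ...].
Sum ≈ 3168.0982.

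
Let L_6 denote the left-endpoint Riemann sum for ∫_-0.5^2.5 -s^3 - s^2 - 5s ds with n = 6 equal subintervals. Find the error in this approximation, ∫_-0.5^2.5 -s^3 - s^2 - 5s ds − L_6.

-8.6875

Exact integral: ∫_-0.5^2.5 f(s) ds = -30.
L_6 = -21.3125.
Error = -30 − (-21.3125) = -8.6875.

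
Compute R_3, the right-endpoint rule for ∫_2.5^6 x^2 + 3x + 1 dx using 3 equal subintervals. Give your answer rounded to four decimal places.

Δx = (6 − 2.5)/3 = 7/6.
Right endpoints: 11/3, 29/6, 6.
f(11/3) = 229/9, f(29/6) = 1399/36, f(6) = 55.
Sum = Δx · [f(11/3) + f(29/6) + f(6)].
Sum ≈ 139.1898.

139.1898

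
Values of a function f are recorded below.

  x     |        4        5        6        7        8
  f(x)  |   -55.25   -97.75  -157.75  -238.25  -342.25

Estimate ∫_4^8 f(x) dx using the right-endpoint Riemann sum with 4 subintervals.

-836

Δx = 1.
Sum = 1·[(-97.75) + (-157.75) + (-238.25) + (-342.25)] = -836.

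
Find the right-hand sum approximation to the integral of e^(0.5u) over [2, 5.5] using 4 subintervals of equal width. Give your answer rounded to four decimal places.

Δu = (5.5 − 2)/4 = 0.875.
Right endpoints: 2.875, 3.75, 4.625, 5.5.
f(2.875) ≈ 4.2102, f(3.75) ≈ 6.5208, f(4.625) ≈ 10.0996, f(5.5) ≈ 15.6426.
Sum = Δu · [f(2.875) + f(3.75) + f(4.625) + f(5.5)].
Sum ≈ 31.9141.

31.9141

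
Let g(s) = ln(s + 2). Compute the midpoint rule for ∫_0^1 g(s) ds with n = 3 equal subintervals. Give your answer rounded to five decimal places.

0.91031

Δs = (1 − 0)/3 = 1/3.
Midpoints: 1/6, 0.5, 5/6.
g(1/6) ≈ 0.77319, g(0.5) ≈ 0.91629, g(5/6) ≈ 1.04145.
Sum = Δs · [g(1/6) + g(0.5) + g(5/6)].
Sum ≈ 0.91031.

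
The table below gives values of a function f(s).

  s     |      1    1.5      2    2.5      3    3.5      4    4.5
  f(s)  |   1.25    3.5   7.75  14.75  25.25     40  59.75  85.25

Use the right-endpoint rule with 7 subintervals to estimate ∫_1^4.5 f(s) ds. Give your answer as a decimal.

118.125

Δs = 0.5.
Sum = 0.5·[3.5 + 7.75 + 14.75 + 25.25 + 40 + 59.75 + 85.25] = 118.125.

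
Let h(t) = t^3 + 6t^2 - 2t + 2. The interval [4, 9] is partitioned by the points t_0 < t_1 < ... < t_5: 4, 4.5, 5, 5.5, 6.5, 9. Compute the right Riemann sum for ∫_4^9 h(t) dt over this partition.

Subinterval widths: 0.5, 0.5, 0.5, 1, 2.5.
Right endpoints: 4.5, 5, 5.5, 6.5, 9.
h(4.5) = 205.625, h(5) = 267, h(5.5) = 338.875, h(6.5) = 517.125, h(9) = 1199.
Sum = Σ Δt_i · h(t_i).
Sum = 3920.375.

3920.375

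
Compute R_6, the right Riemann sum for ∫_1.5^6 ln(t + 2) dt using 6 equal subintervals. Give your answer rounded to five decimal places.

Δt = (6 − 1.5)/6 = 0.75.
Right endpoints: 2.25, 3, 3.75, 4.5, 5.25, 6.
f(2.25) ≈ 1.44692, f(3) ≈ 1.60944, f(3.75) ≈ 1.74920, f(4.5) ≈ 1.87180, f(5.25) ≈ 1.98100, f(6) ≈ 2.07944.
Sum = Δt · [f(2.25) + f(3) + f(3.75) + ...].
Sum ≈ 8.05335.

8.05335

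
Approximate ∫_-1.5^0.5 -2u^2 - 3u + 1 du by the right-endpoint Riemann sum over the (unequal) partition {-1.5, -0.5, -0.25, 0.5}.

1.65625

Subinterval widths: 1, 0.25, 0.75.
Right endpoints: -0.5, -0.25, 0.5.
f(-0.5) = 2, f(-0.25) = 1.625, f(0.5) = -1.
Sum = Σ Δu_i · f(u_i).
Sum = 1.65625.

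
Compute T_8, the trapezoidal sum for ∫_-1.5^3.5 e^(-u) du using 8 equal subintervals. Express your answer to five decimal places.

4.59546

Δu = (3.5 − (-1.5))/8 = 0.625.
f(-1.5) ≈ 4.48169, f(-0.875) ≈ 2.39888, f(-0.25) ≈ 1.28403, f(0.375) ≈ 0.68729, f(1) ≈ 0.36788, f(1.625) ≈ 0.19691, f(2.25) ≈ 0.10540, f(2.875) ≈ 0.05642, f(3.5) ≈ 0.03020.
T_8 = (Δu/2)·[f(u_0) + 2f(u_1) + ... + 2f(u_{7}) + f(u_8)].
Sum ≈ 4.59546.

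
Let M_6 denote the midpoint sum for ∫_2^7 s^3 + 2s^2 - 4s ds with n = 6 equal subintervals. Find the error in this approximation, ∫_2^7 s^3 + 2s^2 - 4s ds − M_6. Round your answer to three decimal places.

4.485

Exact integral: ∫_2^7 f(s) ds ≈ 729.58333.
M_6 ≈ 725.09838.
Error ≈ 729.58333 − 725.09838 ≈ 4.485.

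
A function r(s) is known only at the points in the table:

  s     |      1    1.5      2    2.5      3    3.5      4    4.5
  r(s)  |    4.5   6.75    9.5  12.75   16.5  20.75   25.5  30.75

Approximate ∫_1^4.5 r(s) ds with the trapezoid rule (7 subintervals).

Δs = 0.5.
T_7 = (0.5/2)·[4.5 + 2·6.75 + 2·9.5 + 2·12.75 + 2·16.5 + 2·20.75 + 2·25.5 + 30.75] = 54.6875.

54.6875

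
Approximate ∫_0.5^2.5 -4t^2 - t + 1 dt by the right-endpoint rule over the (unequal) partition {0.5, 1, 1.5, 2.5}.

Subinterval widths: 0.5, 0.5, 1.
Right endpoints: 1, 1.5, 2.5.
f(1) = -4, f(1.5) = -9.5, f(2.5) = -26.5.
Sum = Σ Δt_i · f(t_i).
Sum = -33.25.

-33.25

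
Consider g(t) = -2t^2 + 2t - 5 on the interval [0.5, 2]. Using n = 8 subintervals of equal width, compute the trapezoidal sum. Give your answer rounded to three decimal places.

-9.018

Δt = (2 − 0.5)/8 = 0.1875.
g(0.5) = -4.5, g(0.6875) = -4.5703125, g(0.875) = -4.78125, g(1.0625) = -5.1328125, g(1.25) = -5.625, g(1.4375) = -6.2578125, g(1.625) = -7.03125, g(1.8125) = -7.9453125, g(2) = -9.
T_8 = (Δt/2)·[g(t_0) + 2g(t_1) + ... + 2g(t_{7}) + g(t_8)].
Sum ≈ -9.018.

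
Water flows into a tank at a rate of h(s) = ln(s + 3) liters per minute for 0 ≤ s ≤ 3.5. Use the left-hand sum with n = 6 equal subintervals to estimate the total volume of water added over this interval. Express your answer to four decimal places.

5.1403

Δs = (3.5 − 0)/6 = 7/12.
Left endpoints: 0, 7/12, 7/6, 1.75, 7/3, 35/12.
h(0) ≈ 1.0986, h(7/12) ≈ 1.2763, h(7/6) ≈ 1.4271, h(1.75) ≈ 1.5581, h(7/3) ≈ 1.6740, h(35/12) ≈ 1.7778.
Sum = Δs · [h(0) + h(7/12) + h(7/6) + ...].
Sum ≈ 5.1403.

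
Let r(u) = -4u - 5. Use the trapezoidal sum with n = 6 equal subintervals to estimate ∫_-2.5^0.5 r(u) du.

-3

Δu = (0.5 − (-2.5))/6 = 0.5.
r(-2.5) = 5, r(-2) = 3, r(-1.5) = 1, r(-1) = -1, r(-0.5) = -3, r(0) = -5, r(0.5) = -7.
T_6 = (Δu/2)·[r(u_0) + 2r(u_1) + ... + 2r(u_{5}) + r(u_6)].
Sum = -3.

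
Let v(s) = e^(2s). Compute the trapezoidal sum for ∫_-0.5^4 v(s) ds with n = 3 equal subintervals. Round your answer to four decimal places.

Δs = (4 − (-0.5))/3 = 1.5.
v(-0.5) ≈ 0.3679, v(1) ≈ 7.3891, v(2.5) ≈ 148.4132, v(4) ≈ 2980.9580.
T_3 = (Δs/2)·[v(s_0) + 2v(s_1) + 2v(s_2) + v(s_3)].
Sum ≈ 2469.6977.

2469.6977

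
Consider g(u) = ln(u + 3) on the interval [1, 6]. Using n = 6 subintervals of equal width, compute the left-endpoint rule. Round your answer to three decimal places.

8.884

Δu = (6 − 1)/6 = 5/6.
Left endpoints: 1, 11/6, 8/3, 3.5, 13/3, 31/6.
g(1) ≈ 1.386, g(11/6) ≈ 1.576, g(8/3) ≈ 1.735, g(3.5) ≈ 1.872, g(13/3) ≈ 1.992, g(31/6) ≈ 2.100.
Sum = Δu · [g(1) + g(11/6) + g(8/3) + ...].
Sum ≈ 8.884.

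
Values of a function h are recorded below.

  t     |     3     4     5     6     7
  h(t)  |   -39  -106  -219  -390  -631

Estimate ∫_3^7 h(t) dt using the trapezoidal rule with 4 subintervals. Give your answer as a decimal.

-1050

Δt = 1.
T_4 = (1/2)·[(-39) + 2·(-106) + 2·(-219) + 2·(-390) + (-631)] = -1050.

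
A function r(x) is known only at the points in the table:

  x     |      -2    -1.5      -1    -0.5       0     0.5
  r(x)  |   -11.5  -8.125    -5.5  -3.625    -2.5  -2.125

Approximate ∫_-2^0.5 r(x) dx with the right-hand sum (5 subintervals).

Δx = 0.5.
Sum = 0.5·[(-8.125) + (-5.5) + (-3.625) + (-2.5) + (-2.125)] = -10.9375.

-10.9375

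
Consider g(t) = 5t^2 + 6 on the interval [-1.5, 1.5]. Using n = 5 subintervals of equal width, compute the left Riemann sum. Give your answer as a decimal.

30.15

Δt = (1.5 − (-1.5))/5 = 0.6.
Left endpoints: -1.5, -0.9, -0.3, 0.3, 0.9.
g(-1.5) = 17.25, g(-0.9) = 10.05, g(-0.3) = 6.45, g(0.3) = 6.45, g(0.9) = 10.05.
Sum = Δt · [g(-1.5) + g(-0.9) + g(-0.3) + g(0.3) + g(0.9)].
Sum = 30.15.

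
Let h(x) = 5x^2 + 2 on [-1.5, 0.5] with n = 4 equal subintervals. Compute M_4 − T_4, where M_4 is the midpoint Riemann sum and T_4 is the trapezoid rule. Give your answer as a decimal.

M_4 = 9.625.
T_4 = 10.25.
M_4 − T_4 = -0.625.

-0.625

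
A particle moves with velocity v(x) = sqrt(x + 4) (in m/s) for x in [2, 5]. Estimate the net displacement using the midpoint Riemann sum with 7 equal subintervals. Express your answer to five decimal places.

8.20233

Δx = (5 − 2)/7 = 3/7.
Midpoints: 31/14, 37/14, 43/14, 3.5, 55/14, 61/14, 67/14.
v(31/14) ≈ 2.49285, v(37/14) ≈ 2.57737, v(43/14) ≈ 2.65922, v(3.5) ≈ 2.73861, v(55/14) ≈ 2.81577, v(61/14) ≈ 2.89087, v(67/14) ≈ 2.96407.
Sum = Δx · [v(31/14) + v(37/14) + v(43/14) + ...].
Sum ≈ 8.20233.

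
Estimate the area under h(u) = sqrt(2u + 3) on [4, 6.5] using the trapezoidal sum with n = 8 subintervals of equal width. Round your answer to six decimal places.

9.171957

Δu = (6.5 − 4)/8 = 0.3125.
h(4) ≈ 3.316625, h(4.3125) ≈ 3.409545, h(4.625) ≈ 3.500000, h(4.9375) ≈ 3.588175, h(5.25) ≈ 3.674235, h(5.5625) ≈ 3.758324, h(5.875) ≈ 3.840573, h(6.1875) ≈ 3.921097, h(6.5) ≈ 4.000000.
T_8 = (Δu/2)·[h(u_0) + 2h(u_1) + ... + 2h(u_{7}) + h(u_8)].
Sum ≈ 9.171957.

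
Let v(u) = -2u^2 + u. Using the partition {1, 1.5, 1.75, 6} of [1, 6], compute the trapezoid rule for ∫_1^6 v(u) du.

Subinterval widths: 0.5, 0.25, 4.25.
v(1) = -1, v(1.5) = -3, v(1.75) = -4.375, v(6) = -66.
On each subinterval the trapezoid contributes (Δu_i/2)·[v(u_{i-1}) + v(u_i)].
Sum = -151.46875.

-151.46875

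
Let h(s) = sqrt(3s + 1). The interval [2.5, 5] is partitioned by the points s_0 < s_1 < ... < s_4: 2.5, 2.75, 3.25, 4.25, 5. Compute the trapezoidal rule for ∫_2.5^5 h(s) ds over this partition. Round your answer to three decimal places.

Subinterval widths: 0.25, 0.5, 1, 0.75.
h(2.5) ≈ 2.915, h(2.75) ≈ 3.041, h(3.25) ≈ 3.279, h(4.25) ≈ 3.708, h(5) ≈ 4.000.
On each subinterval the trapezoid contributes (Δs_i/2)·[h(s_{i-1}) + h(s_i)].
Sum ≈ 8.709.

8.709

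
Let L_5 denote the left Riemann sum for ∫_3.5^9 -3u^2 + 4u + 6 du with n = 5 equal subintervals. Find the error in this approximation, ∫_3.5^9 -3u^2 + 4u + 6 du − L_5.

Exact integral: ∫_3.5^9 f(u) du = -515.625.
L_5 = -417.615.
Error = -515.625 − (-417.615) = -98.01.

-98.01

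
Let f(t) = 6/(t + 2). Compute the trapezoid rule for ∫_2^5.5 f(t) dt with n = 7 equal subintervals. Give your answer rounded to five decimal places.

3.77723

Δt = (5.5 − 2)/7 = 0.5.
f(2) = 1.5, f(2.5) = 4/3, f(3) = 1.2, f(3.5) = 12/11, f(4) = 1, f(4.5) = 12/13, f(5) = 6/7, f(5.5) = 0.8.
T_7 = (Δt/2)·[f(t_0) + 2f(t_1) + ... + 2f(t_{6}) + f(t_7)].
Sum ≈ 3.77723.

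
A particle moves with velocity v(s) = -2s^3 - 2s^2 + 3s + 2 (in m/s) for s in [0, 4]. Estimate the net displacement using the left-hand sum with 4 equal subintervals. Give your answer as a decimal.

Δs = (4 − 0)/4 = 1.
Left endpoints: 0, 1, 2, 3.
v(0) = 2, v(1) = 1, v(2) = -16, v(3) = -61.
Sum = Δs · [v(0) + v(1) + v(2) + v(3)].
Sum = -74.

-74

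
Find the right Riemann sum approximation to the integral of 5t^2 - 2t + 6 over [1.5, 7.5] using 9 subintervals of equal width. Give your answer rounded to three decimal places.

Δt = (7.5 − 1.5)/9 = 2/3.
Right endpoints: 13/6, 17/6, 3.5, 25/6, 29/6, 5.5, 37/6, 41/6, 7.5.
f(13/6) = 905/36, f(17/6) = 1457/36, f(3.5) = 60.25, f(25/6) = 3041/36, f(29/6) = 4073/36, f(5.5) = 146.25, f(37/6) = 6617/36, f(41/6) = 8129/36, f(7.5) = 272.25.
Sum = Δt · [f(13/6) + f(17/6) + f(3.5) + ...].
Sum ≈ 767.722.

767.722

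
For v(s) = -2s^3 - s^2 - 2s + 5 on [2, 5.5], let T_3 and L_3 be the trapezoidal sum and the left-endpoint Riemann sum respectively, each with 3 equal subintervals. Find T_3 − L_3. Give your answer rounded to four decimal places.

-204.1667

T_3 ≈ -529.731481.
L_3 ≈ -325.564815.
T_3 − L_3 ≈ -204.1667.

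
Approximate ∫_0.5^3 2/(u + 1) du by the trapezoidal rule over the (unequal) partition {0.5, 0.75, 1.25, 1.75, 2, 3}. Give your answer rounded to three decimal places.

Subinterval widths: 0.25, 0.5, 0.5, 0.25, 1.
f(0.5) = 4/3, f(0.75) = 8/7, f(1.25) = 8/9, f(1.75) = 8/11, f(2) = 2/3, f(3) = 0.5.
On each subinterval the trapezoid contributes (Δu_i/2)·[f(u_{i-1}) + f(u_i)].
Sum ≈ 1.979.

1.979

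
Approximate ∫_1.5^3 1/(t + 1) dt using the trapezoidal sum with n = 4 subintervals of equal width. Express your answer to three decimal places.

Δt = (3 − 1.5)/4 = 0.375.
f(1.5) = 0.4, f(1.875) = 8/23, f(2.25) = 4/13, f(2.625) = 8/29, f(3) = 0.25.
T_4 = (Δt/2)·[f(t_0) + 2f(t_1) + 2f(t_2) + 2f(t_3) + f(t_4)].
Sum ≈ 0.471.

0.471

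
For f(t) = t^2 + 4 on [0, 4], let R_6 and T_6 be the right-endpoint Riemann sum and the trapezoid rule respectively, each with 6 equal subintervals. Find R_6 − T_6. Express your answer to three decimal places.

5.333

R_6 ≈ 42.96296.
T_6 ≈ 37.62963.
R_6 − T_6 ≈ 5.333.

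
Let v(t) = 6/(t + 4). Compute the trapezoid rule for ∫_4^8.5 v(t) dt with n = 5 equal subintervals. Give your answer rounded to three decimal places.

Δt = (8.5 − 4)/5 = 0.9.
v(4) = 0.75, v(4.9) = 60/89, v(5.8) = 30/49, v(6.7) = 60/107, v(7.6) = 15/29, v(8.5) = 0.48.
T_5 = (Δt/2)·[v(t_0) + 2v(t_1) + ... + 2v(t_{4}) + v(t_5)].
Sum ≈ 2.681.

2.681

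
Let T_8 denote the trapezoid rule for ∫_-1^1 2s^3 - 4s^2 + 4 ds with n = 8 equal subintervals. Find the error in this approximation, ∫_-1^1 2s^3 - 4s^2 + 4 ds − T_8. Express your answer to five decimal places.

0.08333

Exact integral: ∫_-1^1 f(s) ds ≈ 5.3333333.
T_8 = 5.25.
Error ≈ 5.3333333 − 5.25 ≈ 0.08333.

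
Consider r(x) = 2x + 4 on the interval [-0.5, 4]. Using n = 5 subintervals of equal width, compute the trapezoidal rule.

Δx = (4 − (-0.5))/5 = 0.9.
r(-0.5) = 3, r(0.4) = 4.8, r(1.3) = 6.6, r(2.2) = 8.4, r(3.1) = 10.2, r(4) = 12.
T_5 = (Δx/2)·[r(x_0) + 2r(x_1) + ... + 2r(x_{4}) + r(x_5)].
Sum = 33.75.

33.75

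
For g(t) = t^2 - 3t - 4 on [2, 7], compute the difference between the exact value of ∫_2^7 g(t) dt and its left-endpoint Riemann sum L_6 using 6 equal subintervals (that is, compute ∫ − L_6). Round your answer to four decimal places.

11.9213

Exact integral: ∫_2^7 g(t) dt ≈ 24.166667.
L_6 ≈ 12.245370.
Error ≈ 24.166667 − 12.245370 ≈ 11.9213.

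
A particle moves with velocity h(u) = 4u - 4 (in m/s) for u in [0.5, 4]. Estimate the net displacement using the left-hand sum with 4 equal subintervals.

11.375

Δu = (4 − 0.5)/4 = 0.875.
Left endpoints: 0.5, 1.375, 2.25, 3.125.
h(0.5) = -2, h(1.375) = 1.5, h(2.25) = 5, h(3.125) = 8.5.
Sum = Δu · [h(0.5) + h(1.375) + h(2.25) + h(3.125)].
Sum = 11.375.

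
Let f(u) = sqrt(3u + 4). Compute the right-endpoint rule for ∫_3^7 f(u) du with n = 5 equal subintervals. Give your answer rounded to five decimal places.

Δu = (7 − 3)/5 = 0.8.
Right endpoints: 3.8, 4.6, 5.4, 6.2, 7.
f(3.8) ≈ 3.92428, f(4.6) ≈ 4.21900, f(5.4) ≈ 4.49444, f(6.2) ≈ 4.75395, f(7) ≈ 5.00000.
Sum = Δu · [f(3.8) + f(4.6) + f(5.4) + f(6.2) + f(7)].
Sum ≈ 17.91334.

17.91334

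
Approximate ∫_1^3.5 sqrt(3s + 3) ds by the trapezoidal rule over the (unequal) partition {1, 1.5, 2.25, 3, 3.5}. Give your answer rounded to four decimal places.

7.7495

Subinterval widths: 0.5, 0.75, 0.75, 0.5.
f(1) ≈ 2.4495, f(1.5) ≈ 2.7386, f(2.25) ≈ 3.1225, f(3) ≈ 3.4641, f(3.5) ≈ 3.6742.
On each subinterval the trapezoid contributes (Δs_i/2)·[f(s_{i-1}) + f(s_i)].
Sum ≈ 7.7495.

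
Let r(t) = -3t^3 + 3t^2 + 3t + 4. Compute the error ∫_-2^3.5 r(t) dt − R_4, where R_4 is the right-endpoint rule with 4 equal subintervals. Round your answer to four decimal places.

83.0693

Exact integral: ∫_-2^3.5 r(t) dt = -15.296875.
R_4 ≈ -98.366211.
Error ≈ -15.296875 − (-98.366211) ≈ 83.0693.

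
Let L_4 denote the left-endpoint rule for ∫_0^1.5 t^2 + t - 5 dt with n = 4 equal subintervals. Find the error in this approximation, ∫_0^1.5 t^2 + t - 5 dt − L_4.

0.66796875

Exact integral: ∫_0^1.5 f(t) dt = -5.25.
L_4 = -5.91796875.
Error = -5.25 − (-5.91796875) = 0.66796875.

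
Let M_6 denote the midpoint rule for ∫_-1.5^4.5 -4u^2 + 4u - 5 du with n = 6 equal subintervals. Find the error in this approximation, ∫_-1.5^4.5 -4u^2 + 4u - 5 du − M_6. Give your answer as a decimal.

-2

Exact integral: ∫_-1.5^4.5 f(u) du = -120.
M_6 = -118.
Error = -120 − (-118) = -2.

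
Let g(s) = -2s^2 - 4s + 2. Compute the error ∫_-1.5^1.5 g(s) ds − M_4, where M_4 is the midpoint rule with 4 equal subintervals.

-0.28125

Exact integral: ∫_-1.5^1.5 g(s) ds = 1.5.
M_4 = 1.78125.
Error = 1.5 − 1.78125 = -0.28125.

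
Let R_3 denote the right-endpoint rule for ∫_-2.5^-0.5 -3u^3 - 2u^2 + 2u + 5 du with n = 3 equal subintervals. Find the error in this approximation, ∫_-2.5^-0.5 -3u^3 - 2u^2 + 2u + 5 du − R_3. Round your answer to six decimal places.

8.462963

Exact integral: ∫_-2.5^-0.5 f(u) du ≈ 22.91666667.
R_3 ≈ 14.45370370.
Error ≈ 22.91666667 − 14.45370370 ≈ 8.462963.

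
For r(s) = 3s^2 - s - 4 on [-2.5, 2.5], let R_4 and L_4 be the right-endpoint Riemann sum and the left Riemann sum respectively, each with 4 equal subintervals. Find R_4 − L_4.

-6.25

R_4 = 12.03125.
L_4 = 18.28125.
R_4 − L_4 = -6.25.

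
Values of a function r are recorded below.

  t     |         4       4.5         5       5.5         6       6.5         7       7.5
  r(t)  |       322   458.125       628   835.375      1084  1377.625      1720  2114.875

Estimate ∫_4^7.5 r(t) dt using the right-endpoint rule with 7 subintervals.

4109

Δt = 0.5.
Sum = 0.5·[458.125 + 628 + 835.375 + 1084 + 1377.625 + 1720 + 2114.875] = 4109.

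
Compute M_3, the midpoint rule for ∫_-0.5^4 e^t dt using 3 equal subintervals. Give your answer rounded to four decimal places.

Δt = (4 − (-0.5))/3 = 1.5.
Midpoints: 0.25, 1.75, 3.25.
f(0.25) ≈ 1.2840, f(1.75) ≈ 5.7546, f(3.25) ≈ 25.7903.
Sum = Δt · [f(0.25) + f(1.75) + f(3.25)].
Sum ≈ 49.2435.

49.2435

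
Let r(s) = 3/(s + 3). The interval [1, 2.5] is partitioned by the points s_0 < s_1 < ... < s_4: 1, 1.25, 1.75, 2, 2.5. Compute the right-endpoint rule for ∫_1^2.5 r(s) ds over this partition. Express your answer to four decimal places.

Subinterval widths: 0.25, 0.5, 0.25, 0.5.
Right endpoints: 1.25, 1.75, 2, 2.5.
r(1.25) = 12/17, r(1.75) = 12/19, r(2) = 0.6, r(2.5) = 6/11.
Sum = Σ Δs_i · r(s_i).
Sum ≈ 0.9150.

0.9150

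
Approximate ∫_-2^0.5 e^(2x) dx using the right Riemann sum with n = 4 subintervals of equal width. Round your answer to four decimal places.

Δx = (0.5 − (-2))/4 = 0.625.
Right endpoints: -1.375, -0.75, -0.125, 0.5.
f(-1.375) ≈ 0.0639, f(-0.75) ≈ 0.2231, f(-0.125) ≈ 0.7788, f(0.5) ≈ 2.7183.
Sum = Δx · [f(-1.375) + f(-0.75) + f(-0.125) + f(0.5)].
Sum ≈ 2.3651.

2.3651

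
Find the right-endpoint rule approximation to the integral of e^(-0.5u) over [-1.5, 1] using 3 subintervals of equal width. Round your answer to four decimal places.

Δu = (1 − (-1.5))/3 = 5/6.
Right endpoints: -2/3, 1/6, 1.
f(-2/3) ≈ 1.3956, f(1/6) ≈ 0.9200, f(1) ≈ 0.6065.
Sum = Δu · [f(-2/3) + f(1/6) + f(1)].
Sum ≈ 2.4352.

2.4352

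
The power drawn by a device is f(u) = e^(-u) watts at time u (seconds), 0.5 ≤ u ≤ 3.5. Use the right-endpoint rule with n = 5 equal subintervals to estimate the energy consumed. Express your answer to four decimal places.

0.4206

Δu = (3.5 − 0.5)/5 = 0.6.
Right endpoints: 1.1, 1.7, 2.3, 2.9, 3.5.
f(1.1) ≈ 0.3329, f(1.7) ≈ 0.1827, f(2.3) ≈ 0.1003, f(2.9) ≈ 0.0550, f(3.5) ≈ 0.0302.
Sum = Δu · [f(1.1) + f(1.7) + f(2.3) + f(2.9) + f(3.5)].
Sum ≈ 0.4206.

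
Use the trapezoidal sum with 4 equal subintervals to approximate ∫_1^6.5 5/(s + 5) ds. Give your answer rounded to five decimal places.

Δs = (6.5 − 1)/4 = 1.375.
f(1) = 5/6, f(2.375) = 40/59, f(3.75) = 4/7, f(5.125) = 40/81, f(6.5) = 10/23.
T_4 = (Δs/2)·[f(s_0) + 2f(s_1) + 2f(s_2) + 2f(s_3) + f(s_4)].
Sum ≈ 3.26876.

3.26876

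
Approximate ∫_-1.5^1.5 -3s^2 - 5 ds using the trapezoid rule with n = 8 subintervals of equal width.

-21.9609375

Δs = (1.5 − (-1.5))/8 = 0.375.
f(-1.5) = -11.75, f(-1.125) = -8.796875, f(-0.75) = -6.6875, f(-0.375) = -5.421875, f(0) = -5, f(0.375) = -5.421875, f(0.75) = -6.6875, f(1.125) = -8.796875, f(1.5) = -11.75.
T_8 = (Δs/2)·[f(s_0) + 2f(s_1) + ... + 2f(s_{7}) + f(s_8)].
Sum = -21.9609375.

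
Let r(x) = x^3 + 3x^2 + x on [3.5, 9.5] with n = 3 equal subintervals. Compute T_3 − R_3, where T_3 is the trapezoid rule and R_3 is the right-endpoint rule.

-1054.5

T_3 = 2942.25.
R_3 = 3996.75.
T_3 − R_3 = -1054.5.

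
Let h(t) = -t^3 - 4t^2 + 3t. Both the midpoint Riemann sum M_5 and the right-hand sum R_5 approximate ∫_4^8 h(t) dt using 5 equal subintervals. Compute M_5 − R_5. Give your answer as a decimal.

265.28

M_5 = -1480.64.
R_5 = -1745.92.
M_5 − R_5 = 265.28.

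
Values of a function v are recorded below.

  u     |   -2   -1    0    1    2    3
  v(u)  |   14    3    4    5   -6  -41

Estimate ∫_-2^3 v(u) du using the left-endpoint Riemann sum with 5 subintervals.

Δu = 1.
Sum = 1·[14 + 3 + 4 + 5 + (-6)] = 20.

20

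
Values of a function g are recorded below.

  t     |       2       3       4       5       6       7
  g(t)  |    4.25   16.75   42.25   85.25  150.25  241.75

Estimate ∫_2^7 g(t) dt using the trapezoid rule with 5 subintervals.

Δt = 1.
T_5 = (1/2)·[4.25 + 2·16.75 + 2·42.25 + 2·85.25 + 2·150.25 + 241.75] = 417.5.

417.5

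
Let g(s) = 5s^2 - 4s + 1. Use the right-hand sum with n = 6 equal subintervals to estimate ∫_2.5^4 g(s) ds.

Δs = (4 − 2.5)/6 = 0.25.
Right endpoints: 2.75, 3, 3.25, 3.5, 3.75, 4.
g(2.75) = 27.8125, g(3) = 34, g(3.25) = 40.8125, g(3.5) = 48.25, g(3.75) = 56.3125, g(4) = 65.
Sum = Δs · [g(2.75) + g(3) + g(3.25) + ...].
Sum = 68.046875.

68.046875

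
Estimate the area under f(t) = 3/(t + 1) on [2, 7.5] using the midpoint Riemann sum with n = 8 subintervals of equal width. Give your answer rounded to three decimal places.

3.119

Δt = (7.5 − 2)/8 = 0.6875.
Midpoints: 2.34375, 3.03125, 3.71875, 4.40625, 5.09375, 5.78125, 6.46875, 7.15625.
f(2.34375) = 96/107, f(3.03125) = 32/43, f(3.71875) = 96/151, f(4.40625) = 96/173, f(5.09375) = 32/65, f(5.78125) = 96/217, f(6.46875) = 96/239, f(7.15625) = 32/87.
Sum = Δt · [f(2.34375) + f(3.03125) + f(3.71875) + ...].
Sum ≈ 3.119.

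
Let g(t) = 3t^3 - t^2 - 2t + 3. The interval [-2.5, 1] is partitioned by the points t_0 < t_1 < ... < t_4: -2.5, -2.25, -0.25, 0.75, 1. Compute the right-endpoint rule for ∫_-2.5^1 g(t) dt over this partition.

1.80078125

Subinterval widths: 0.25, 2, 1, 0.25.
Right endpoints: -2.25, -0.25, 0.75, 1.
g(-2.25) = -31.734375, g(-0.25) = 3.390625, g(0.75) = 2.203125, g(1) = 3.
Sum = Σ Δt_i · g(t_i).
Sum = 1.80078125.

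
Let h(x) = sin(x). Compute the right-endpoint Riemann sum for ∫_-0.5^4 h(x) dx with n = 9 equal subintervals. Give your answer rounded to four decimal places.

1.4298

Δx = (4 − (-0.5))/9 = 0.5.
Right endpoints: 0, 0.5, 1, 1.5, 2, 2.5, 3, 3.5, 4.
h(0) ≈ 0.0000, h(0.5) ≈ 0.4794, h(1) ≈ 0.8415, h(1.5) ≈ 0.9975, h(2) ≈ 0.9093, h(2.5) ≈ 0.5985, h(3) ≈ 0.1411, h(3.5) ≈ -0.3508, h(4) ≈ -0.7568.
Sum = Δx · [h(0) + h(0.5) + h(1) + ...].
Sum ≈ 1.4298.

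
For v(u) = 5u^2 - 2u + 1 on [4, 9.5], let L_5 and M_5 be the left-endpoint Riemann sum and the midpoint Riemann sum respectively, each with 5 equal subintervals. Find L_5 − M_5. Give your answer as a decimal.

-189.81875

L_5 = 1060.95.
M_5 = 1250.76875.
L_5 − M_5 = -189.81875.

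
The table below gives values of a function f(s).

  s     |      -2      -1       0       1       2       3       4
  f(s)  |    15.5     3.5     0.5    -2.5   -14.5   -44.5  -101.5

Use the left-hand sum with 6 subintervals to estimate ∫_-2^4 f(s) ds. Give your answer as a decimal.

-42

Δs = 1.
Sum = 1·[15.5 + 3.5 + 0.5 + (-2.5) + (-14.5) + (-44.5)] = -42.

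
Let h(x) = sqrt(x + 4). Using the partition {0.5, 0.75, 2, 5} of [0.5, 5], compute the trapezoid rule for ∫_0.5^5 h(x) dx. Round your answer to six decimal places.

11.604918

Subinterval widths: 0.25, 1.25, 3.
h(0.5) ≈ 2.121320, h(0.75) ≈ 2.179449, h(2) ≈ 2.449490, h(5) ≈ 3.000000.
On each subinterval the trapezoid contributes (Δx_i/2)·[h(x_{i-1}) + h(x_i)].
Sum ≈ 11.604918.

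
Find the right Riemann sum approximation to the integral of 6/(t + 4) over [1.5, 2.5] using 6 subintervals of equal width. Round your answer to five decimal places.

Δt = (2.5 − 1.5)/6 = 1/6.
Right endpoints: 5/3, 11/6, 2, 13/6, 7/3, 2.5.
f(5/3) = 18/17, f(11/6) = 36/35, f(2) = 1, f(13/6) = 36/37, f(7/3) = 18/19, f(2.5) = 12/13.
Sum = Δt · [f(5/3) + f(11/6) + f(2) + ...].
Sum ≈ 0.98847.

0.98847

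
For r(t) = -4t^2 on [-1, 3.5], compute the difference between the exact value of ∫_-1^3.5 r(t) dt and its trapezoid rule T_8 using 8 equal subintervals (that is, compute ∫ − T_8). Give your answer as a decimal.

0.94921875

Exact integral: ∫_-1^3.5 r(t) dt = -58.5.
T_8 = -59.44921875.
Error = -58.5 − (-59.44921875) = 0.94921875.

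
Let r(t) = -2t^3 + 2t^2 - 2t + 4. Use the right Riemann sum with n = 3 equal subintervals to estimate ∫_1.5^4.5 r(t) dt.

-230.75

Δt = (4.5 − 1.5)/3 = 1.
Right endpoints: 2.5, 3.5, 4.5.
r(2.5) = -19.75, r(3.5) = -64.25, r(4.5) = -146.75.
Sum = Δt · [r(2.5) + r(3.5) + r(4.5)].
Sum = -230.75.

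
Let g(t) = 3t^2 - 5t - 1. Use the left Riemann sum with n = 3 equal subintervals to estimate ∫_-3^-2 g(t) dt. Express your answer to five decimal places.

33.88889

Δt = (-2 − (-3))/3 = 1/3.
Left endpoints: -3, -8/3, -7/3.
g(-3) = 41, g(-8/3) = 101/3, g(-7/3) = 27.
Sum = Δt · [g(-3) + g(-8/3) + g(-7/3)].
Sum ≈ 33.88889.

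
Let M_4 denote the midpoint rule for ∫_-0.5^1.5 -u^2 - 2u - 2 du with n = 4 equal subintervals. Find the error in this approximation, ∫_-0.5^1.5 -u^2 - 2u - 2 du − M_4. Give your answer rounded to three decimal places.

Exact integral: ∫_-0.5^1.5 f(u) du ≈ -7.16667.
M_4 = -7.125.
Error ≈ -7.16667 − (-7.125) ≈ -0.042.

-0.042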